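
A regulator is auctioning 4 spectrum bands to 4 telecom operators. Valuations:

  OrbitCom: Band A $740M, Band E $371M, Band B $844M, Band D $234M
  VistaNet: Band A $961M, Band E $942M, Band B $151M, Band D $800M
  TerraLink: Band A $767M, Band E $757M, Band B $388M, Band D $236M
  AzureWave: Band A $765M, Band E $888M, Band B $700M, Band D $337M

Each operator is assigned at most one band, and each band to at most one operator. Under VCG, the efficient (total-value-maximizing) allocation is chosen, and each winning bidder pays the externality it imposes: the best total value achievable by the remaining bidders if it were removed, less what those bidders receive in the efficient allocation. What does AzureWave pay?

Efficient allocation: OrbitCom→Band B ($844M), VistaNet→Band D ($800M), TerraLink→Band A ($767M), AzureWave→Band E ($888M); total welfare W = $3299M.
AzureWave receives Band E at value $888M, so the others get W − 888 = $2411M.
Without AzureWave: best allocation of the remaining 3 bidders over all 4 bands is OrbitCom→Band B ($844M), VistaNet→Band A ($961M), TerraLink→Band E ($757M), total $2562M.
VCG payment = (others' best without AzureWave) − (others' welfare with AzureWave) = 2562 − 2411 = $151M.

AzureWave pays $151M.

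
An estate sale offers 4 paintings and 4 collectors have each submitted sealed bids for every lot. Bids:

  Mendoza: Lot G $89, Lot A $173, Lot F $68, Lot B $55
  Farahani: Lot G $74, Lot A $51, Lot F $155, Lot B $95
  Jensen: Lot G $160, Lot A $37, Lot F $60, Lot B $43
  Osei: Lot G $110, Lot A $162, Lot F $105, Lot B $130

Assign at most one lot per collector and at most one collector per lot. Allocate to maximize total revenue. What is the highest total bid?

Max total: $618

Optimal: Mendoza→Lot A ($173), Farahani→Lot F ($155), Jensen→Lot G ($160), Osei→Lot B ($130) — total 173+155+160+130 = $618.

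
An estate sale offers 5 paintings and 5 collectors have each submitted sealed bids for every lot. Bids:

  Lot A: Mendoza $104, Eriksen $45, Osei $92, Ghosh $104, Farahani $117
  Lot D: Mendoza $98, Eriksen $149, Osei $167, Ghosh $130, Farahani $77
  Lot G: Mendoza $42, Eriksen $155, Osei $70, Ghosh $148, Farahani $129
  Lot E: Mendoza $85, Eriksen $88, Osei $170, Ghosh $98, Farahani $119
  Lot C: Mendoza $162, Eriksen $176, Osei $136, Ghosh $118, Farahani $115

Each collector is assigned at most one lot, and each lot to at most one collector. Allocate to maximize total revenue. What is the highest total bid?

Treat this as an assignment problem: match each collector to one lot.
Optimal: Mendoza→Lot C ($162), Eriksen→Lot D ($149), Osei→Lot E ($170), Ghosh→Lot G ($148), Farahani→Lot A ($117) — total 162+149+170+148+117 = $746.
Row-greedy (each collector in turn takes its best remaining lot) gives $734, worse by 12.

Max total: $746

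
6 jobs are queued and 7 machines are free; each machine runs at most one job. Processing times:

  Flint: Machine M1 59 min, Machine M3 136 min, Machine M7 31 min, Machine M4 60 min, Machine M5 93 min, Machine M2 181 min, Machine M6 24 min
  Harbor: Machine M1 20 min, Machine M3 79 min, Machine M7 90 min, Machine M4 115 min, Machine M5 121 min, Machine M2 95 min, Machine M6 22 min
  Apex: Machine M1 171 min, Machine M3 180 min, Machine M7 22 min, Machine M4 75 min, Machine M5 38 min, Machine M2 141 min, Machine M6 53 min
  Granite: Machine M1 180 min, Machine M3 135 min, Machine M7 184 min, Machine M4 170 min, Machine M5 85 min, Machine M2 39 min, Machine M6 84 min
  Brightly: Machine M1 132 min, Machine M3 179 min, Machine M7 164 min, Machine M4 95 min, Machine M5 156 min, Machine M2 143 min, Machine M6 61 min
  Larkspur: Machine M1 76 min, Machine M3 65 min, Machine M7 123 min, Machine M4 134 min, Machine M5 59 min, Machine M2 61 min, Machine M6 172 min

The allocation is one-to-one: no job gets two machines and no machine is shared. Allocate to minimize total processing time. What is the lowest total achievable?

Optimal: Flint→Machine M7 (31 min), Harbor→Machine M1 (20 min), Apex→Machine M5 (38 min), Granite→Machine M2 (39 min), Brightly→Machine M6 (61 min), Larkspur→Machine M3 (65 min) — total 31+20+38+39+61+65 = 254 min.
Row-greedy (each job in turn takes its cheapest remaining machine) gives 259 min, worse by 5.

Minimum total: 254 min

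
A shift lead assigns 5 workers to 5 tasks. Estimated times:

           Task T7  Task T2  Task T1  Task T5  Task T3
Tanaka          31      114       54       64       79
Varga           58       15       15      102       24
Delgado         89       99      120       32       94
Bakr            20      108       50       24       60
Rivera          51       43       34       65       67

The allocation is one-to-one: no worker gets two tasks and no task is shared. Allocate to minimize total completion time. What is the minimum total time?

Min total: 172 min

Optimal: Tanaka→Task T7 (31 min), Varga→Task T2 (15 min), Delgado→Task T5 (32 min), Bakr→Task T3 (60 min), Rivera→Task T1 (34 min) — total 31+15+32+60+34 = 172 min.
Row-greedy (each worker in turn takes its cheapest remaining task) gives 195 min, worse by 23.
Next-best assignment: Tanaka→Task T1, Varga→Task T3, Delgado→Task T5, Bakr→Task T7, Rivera→Task T2 = 173 min.
Swapping Bakr↔Delgado (Bakr→Task T5 24 min, Delgado→Task T3 94 min) adds 26.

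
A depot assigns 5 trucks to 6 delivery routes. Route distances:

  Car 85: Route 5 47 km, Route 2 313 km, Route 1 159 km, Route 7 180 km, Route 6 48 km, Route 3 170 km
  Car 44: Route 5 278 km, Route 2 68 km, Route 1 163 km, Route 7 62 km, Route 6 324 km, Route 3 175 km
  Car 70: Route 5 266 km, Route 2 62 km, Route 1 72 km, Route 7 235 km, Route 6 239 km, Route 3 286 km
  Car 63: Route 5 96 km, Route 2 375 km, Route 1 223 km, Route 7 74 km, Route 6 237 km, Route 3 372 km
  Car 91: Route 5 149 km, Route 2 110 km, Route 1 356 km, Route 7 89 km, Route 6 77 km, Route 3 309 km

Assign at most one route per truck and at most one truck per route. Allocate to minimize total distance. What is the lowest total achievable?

Min total: 338 km

Optimal: Car 85→Route 5 (47 km), Car 44→Route 2 (68 km), Car 70→Route 1 (72 km), Car 63→Route 7 (74 km), Car 91→Route 6 (77 km) — total 47+68+72+74+77 = 338 km.
Min-entry greedy (repeatedly take the single cheapest remaining cell) gives 471 km, worse by 133.
Next-best assignment: Car 85→Route 6, Car 44→Route 2, Car 70→Route 1, Car 63→Route 5, Car 91→Route 7 = 373 km.
Swapping Car 44↔Car 85 (Car 44→Route 5 278 km, Car 85→Route 2 313 km) adds 476.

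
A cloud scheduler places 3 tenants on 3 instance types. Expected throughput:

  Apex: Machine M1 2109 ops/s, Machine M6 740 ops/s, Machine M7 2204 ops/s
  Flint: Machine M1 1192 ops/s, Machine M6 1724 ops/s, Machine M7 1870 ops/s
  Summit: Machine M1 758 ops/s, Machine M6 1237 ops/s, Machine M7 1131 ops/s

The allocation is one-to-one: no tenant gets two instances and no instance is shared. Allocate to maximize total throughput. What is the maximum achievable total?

This is the linear assignment problem.
Optimal: Apex→Machine M1 (2109 ops/s), Flint→Machine M7 (1870 ops/s), Summit→Machine M6 (1237 ops/s) — total 2109+1870+1237 = 5216 ops/s.
Column-greedy (each instance in turn goes to its best remaining tenant) gives 4964 ops/s, worse by 252.
Next-best assignment: Apex→Machine M1, Flint→Machine M6, Summit→Machine M7 = 4964 ops/s.
Swapping Flint↔Summit (Flint→Machine M6 1724 ops/s, Summit→Machine M7 1131 ops/s) loses 252.

Max total: 5216 ops/s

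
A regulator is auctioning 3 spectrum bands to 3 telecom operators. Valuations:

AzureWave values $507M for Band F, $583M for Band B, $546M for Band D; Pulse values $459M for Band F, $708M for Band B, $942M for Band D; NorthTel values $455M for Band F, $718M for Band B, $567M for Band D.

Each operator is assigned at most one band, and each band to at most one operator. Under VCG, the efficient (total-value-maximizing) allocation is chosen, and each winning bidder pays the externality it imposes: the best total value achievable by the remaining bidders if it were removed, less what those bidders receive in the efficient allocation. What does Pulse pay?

Pulse pays $39M.

Efficient allocation: AzureWave→Band F ($507M), Pulse→Band D ($942M), NorthTel→Band B ($718M); total welfare W = $2167M.
Pulse receives Band D at value $942M, so the others get W − 942 = $1225M.
Without Pulse: best allocation of the remaining 2 bidders over all 3 bands is AzureWave→Band D ($546M), NorthTel→Band B ($718M), total $1264M.
VCG payment = (others' best without Pulse) − (others' welfare with Pulse) = 1264 − 1225 = $39M.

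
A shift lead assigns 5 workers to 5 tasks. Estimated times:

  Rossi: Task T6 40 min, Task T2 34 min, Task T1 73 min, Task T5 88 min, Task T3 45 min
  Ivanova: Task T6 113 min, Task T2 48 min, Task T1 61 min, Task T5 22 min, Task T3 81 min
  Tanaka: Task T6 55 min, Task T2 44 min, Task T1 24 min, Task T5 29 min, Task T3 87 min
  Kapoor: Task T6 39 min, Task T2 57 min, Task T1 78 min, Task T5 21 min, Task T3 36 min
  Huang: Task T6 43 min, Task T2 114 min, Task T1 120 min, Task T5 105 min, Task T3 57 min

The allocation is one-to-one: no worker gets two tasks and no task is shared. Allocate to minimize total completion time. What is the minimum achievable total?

Minimum total: 159 min

Optimal: Rossi→Task T2 (34 min), Ivanova→Task T5 (22 min), Tanaka→Task T1 (24 min), Kapoor→Task T3 (36 min), Huang→Task T6 (43 min) — total 34+22+24+36+43 = 159 min.
Min-entry greedy (repeatedly take the single cheapest remaining cell) gives 203 min, worse by 44.
Next-best assignment: Rossi→Task T2, Ivanova→Task T5, Tanaka→Task T1, Kapoor→Task T6, Huang→Task T3 = 176 min.
Checked against all permutations: 159 min is optimal.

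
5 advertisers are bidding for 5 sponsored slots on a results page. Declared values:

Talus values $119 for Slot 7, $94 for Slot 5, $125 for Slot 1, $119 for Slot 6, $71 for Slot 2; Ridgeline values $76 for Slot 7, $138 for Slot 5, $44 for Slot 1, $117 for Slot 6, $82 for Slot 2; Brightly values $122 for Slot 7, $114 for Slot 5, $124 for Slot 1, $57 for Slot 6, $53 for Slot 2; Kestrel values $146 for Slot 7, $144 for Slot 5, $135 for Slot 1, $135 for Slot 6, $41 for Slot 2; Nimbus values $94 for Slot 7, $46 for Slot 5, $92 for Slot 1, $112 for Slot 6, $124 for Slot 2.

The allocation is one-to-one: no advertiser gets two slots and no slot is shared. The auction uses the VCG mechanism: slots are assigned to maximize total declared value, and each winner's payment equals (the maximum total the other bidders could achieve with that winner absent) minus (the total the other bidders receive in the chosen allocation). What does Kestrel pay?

Efficient allocation: Talus→Slot 6 ($119), Ridgeline→Slot 5 ($138), Brightly→Slot 1 ($124), Kestrel→Slot 7 ($146), Nimbus→Slot 2 ($124); total welfare W = $651.
Kestrel receives Slot 7 at value $146, so the others get W − 146 = $505.
Without Kestrel: best allocation of the remaining 4 bidders over all 5 slots is Talus→Slot 1 ($125), Ridgeline→Slot 5 ($138), Brightly→Slot 7 ($122), Nimbus→Slot 2 ($124), total $509.
VCG payment = (others' best without Kestrel) − (others' welfare with Kestrel) = 509 − 505 = $4.

Kestrel pays $4.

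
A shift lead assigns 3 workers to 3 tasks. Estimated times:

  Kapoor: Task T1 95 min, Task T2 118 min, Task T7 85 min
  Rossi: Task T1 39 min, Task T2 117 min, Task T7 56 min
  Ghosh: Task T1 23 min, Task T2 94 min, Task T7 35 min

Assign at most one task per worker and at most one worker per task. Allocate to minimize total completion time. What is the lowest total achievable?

Treat this as an assignment problem: match each worker to one task.
Optimal: Kapoor→Task T2 (118 min), Rossi→Task T1 (39 min), Ghosh→Task T7 (35 min) — total 118+39+35 = 192 min.
Row-greedy (each worker in turn takes its cheapest remaining task) gives 218 min, worse by 26.
Swapping Rossi↔Kapoor (Rossi→Task T2 117 min, Kapoor→Task T1 95 min) adds 55.

Minimum total: 192 min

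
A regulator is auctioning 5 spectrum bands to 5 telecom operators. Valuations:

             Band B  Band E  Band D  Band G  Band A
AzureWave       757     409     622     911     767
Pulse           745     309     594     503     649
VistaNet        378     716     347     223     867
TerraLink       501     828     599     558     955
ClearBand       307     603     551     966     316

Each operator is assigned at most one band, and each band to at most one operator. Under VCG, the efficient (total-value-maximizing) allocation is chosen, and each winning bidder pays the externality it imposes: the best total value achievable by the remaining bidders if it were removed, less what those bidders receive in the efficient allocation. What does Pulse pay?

Efficient allocation: AzureWave→Band D ($622M), Pulse→Band B ($745M), VistaNet→Band A ($867M), TerraLink→Band E ($828M), ClearBand→Band G ($966M); total welfare W = $4028M.
Pulse receives Band B at value $745M, so the others get W − 745 = $3283M.
Without Pulse: best allocation of the remaining 4 bidders over all 5 bands is AzureWave→Band B ($757M), VistaNet→Band A ($867M), TerraLink→Band E ($828M), ClearBand→Band G ($966M), total $3418M.
VCG payment = (others' best without Pulse) − (others' welfare with Pulse) = 3418 − 3283 = $135M.

Pulse pays $135M.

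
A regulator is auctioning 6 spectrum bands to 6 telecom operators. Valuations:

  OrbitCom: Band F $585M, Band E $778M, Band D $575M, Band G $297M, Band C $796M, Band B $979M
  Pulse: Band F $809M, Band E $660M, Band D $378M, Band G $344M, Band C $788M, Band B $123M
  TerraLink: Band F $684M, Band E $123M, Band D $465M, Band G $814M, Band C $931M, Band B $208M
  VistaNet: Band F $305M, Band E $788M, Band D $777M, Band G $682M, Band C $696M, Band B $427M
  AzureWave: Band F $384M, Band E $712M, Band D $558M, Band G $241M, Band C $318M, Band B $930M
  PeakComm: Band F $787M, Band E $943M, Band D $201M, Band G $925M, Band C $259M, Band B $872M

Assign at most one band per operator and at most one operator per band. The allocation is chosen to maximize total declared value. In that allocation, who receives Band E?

OrbitCom receives Band E.

This is a one-to-one assignment (maximum-weight bipartite matching).
Optimal: OrbitCom→Band E ($778M), Pulse→Band F ($809M), TerraLink→Band C ($931M), VistaNet→Band D ($777M), AzureWave→Band B ($930M), PeakComm→Band G ($925M) — total 778+809+931+777+930+925 = $5150M.
Column-greedy (each band in turn goes to its best remaining operator) gives $5069M, worse by 81.
Swapping PeakComm↔OrbitCom (PeakComm→Band E $943M, OrbitCom→Band G $297M) loses 463.
OrbitCom's own top band is Band B ($979M), but forcing OrbitCom→Band B and reassigning the rest optimally gives only $5133M — worse by 17.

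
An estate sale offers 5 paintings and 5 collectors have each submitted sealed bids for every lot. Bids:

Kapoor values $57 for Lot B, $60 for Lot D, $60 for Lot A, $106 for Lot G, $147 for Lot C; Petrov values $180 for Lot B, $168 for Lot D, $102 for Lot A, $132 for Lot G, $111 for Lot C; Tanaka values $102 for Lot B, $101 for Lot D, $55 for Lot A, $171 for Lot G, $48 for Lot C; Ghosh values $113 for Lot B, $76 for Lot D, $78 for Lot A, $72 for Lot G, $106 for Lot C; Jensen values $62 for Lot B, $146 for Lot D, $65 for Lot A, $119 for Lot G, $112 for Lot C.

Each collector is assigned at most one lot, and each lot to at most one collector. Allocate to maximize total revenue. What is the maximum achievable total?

Maximum total: $722

This is a one-to-one assignment (maximum-weight bipartite matching).
Optimal: Kapoor→Lot C ($147), Petrov→Lot B ($180), Tanaka→Lot G ($171), Ghosh→Lot A ($78), Jensen→Lot D ($146) — total 147+180+171+78+146 = $722.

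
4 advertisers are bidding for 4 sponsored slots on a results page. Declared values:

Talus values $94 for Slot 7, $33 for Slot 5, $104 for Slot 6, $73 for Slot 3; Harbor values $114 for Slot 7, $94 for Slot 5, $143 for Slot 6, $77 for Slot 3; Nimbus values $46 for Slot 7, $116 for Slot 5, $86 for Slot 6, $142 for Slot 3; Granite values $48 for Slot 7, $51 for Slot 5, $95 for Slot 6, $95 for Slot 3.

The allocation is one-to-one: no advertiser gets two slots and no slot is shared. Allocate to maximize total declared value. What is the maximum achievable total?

Max total: $448

This is a one-to-one assignment (maximum-weight bipartite matching).
Optimal: Talus→Slot 7 ($94), Harbor→Slot 6 ($143), Nimbus→Slot 5 ($116), Granite→Slot 3 ($95) — total 94+143+116+95 = $448.
Swapping Harbor↔Granite (Harbor→Slot 3 $77, Granite→Slot 6 $95) loses 66.
Every other assignment is strictly worse.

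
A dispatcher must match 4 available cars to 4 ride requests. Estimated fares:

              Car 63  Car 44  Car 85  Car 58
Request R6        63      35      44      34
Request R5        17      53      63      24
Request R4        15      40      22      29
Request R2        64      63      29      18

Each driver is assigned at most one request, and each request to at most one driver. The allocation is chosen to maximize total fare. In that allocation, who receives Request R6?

Car 63 receives Request R6.

Treat this as an assignment problem: match each driver to one request.
Optimal: Car 63→Request R6 ($63), Car 44→Request R2 ($63), Car 85→Request R5 ($63), Car 58→Request R4 ($29) — total 63+63+63+29 = $218.
Checked against all permutations: $218 is optimal.
Car 63's own top request is Request R2 ($64), but forcing Car 63→Request R2 and reassigning the rest optimally gives only $201 — worse by 17.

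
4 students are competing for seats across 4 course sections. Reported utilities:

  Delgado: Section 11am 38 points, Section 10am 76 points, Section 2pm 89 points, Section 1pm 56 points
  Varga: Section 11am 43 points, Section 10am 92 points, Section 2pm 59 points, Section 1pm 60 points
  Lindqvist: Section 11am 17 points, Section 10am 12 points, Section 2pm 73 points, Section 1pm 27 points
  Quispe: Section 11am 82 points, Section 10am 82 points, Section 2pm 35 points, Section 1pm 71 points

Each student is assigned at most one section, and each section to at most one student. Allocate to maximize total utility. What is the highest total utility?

This is a one-to-one assignment (maximum-weight bipartite matching).
Optimal: Delgado→Section 1pm (56 points), Varga→Section 10am (92 points), Lindqvist→Section 2pm (73 points), Quispe→Section 11am (82 points) — total 56+92+73+82 = 303 points.
Max-entry greedy (repeatedly take the single best remaining cell) gives 290 points, worse by 13.
Every other assignment is strictly worse.

Maximum total: 303 points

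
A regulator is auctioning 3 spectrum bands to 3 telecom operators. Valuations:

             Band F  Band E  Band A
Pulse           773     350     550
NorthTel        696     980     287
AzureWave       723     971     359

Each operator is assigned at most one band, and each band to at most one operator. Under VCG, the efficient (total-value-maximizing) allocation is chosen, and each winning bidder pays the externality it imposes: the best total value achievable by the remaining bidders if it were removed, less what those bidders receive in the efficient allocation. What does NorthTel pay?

Efficient allocation: Pulse→Band A ($550M), NorthTel→Band E ($980M), AzureWave→Band F ($723M); total welfare W = $2253M.
NorthTel receives Band E at value $980M, so the others get W − 980 = $1273M.
Without NorthTel: best allocation of the remaining 2 bidders over all 3 bands is Pulse→Band F ($773M), AzureWave→Band E ($971M), total $1744M.
VCG payment = (others' best without NorthTel) − (others' welfare with NorthTel) = 1744 − 1273 = $471M.

NorthTel pays $471M.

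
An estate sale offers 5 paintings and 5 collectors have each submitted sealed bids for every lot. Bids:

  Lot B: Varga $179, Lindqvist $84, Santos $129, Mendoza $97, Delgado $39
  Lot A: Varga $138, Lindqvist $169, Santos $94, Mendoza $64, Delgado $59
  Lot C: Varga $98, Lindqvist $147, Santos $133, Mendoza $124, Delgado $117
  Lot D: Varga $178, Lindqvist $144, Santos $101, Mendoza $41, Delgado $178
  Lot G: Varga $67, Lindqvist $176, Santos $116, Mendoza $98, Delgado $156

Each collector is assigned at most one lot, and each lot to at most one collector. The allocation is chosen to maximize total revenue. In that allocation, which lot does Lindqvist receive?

This is the linear assignment problem.
Optimal: Varga→Lot B ($179), Lindqvist→Lot A ($169), Santos→Lot G ($116), Mendoza→Lot C ($124), Delgado→Lot D ($178) — total 179+169+116+124+178 = $766.
Max-entry greedy (repeatedly take the single best remaining cell) gives $730, worse by 36.
Checked against all permutations: $766 is optimal.
Lindqvist's own top lot is Lot G ($176), but forcing Lindqvist→Lot G and reassigning the rest optimally gives only $751 — worse by 15.

Lindqvist receives Lot A.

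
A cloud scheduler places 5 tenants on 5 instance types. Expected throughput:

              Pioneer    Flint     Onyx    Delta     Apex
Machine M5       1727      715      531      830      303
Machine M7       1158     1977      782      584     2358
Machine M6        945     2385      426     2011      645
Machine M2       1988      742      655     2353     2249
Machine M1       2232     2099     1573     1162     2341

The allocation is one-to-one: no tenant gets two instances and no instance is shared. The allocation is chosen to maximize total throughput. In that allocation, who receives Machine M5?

Treat this as an assignment problem: match each tenant to one instance.
Optimal: Pioneer→Machine M5 (1727 ops/s), Flint→Machine M6 (2385 ops/s), Onyx→Machine M1 (1573 ops/s), Delta→Machine M2 (2353 ops/s), Apex→Machine M7 (2358 ops/s) — total 1727+2385+1573+2353+2358 = 10396 ops/s.
Max-entry greedy (repeatedly take the single best remaining cell) gives 9859 ops/s, worse by 537.
No other one-to-one assignment exceeds 10396 ops/s.
Pioneer's own top instance is Machine M1 (2232 ops/s), but forcing Pioneer→Machine M1 and reassigning the rest optimally gives only 9859 ops/s — worse by 537.

Pioneer receives Machine M5.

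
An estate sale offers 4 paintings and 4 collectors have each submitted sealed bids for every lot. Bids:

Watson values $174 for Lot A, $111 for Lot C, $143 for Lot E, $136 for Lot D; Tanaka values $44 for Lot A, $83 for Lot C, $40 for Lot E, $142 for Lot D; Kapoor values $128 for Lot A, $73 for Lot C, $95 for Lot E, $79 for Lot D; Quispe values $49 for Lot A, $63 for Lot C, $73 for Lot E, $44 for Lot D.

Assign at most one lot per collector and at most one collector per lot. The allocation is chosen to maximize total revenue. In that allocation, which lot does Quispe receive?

Optimal: Watson→Lot E ($143), Tanaka→Lot D ($142), Kapoor→Lot A ($128), Quispe→Lot C ($63) — total 143+142+128+63 = $476.
Next-best assignment: Watson→Lot A, Tanaka→Lot D, Kapoor→Lot E, Quispe→Lot C = $474.
Quispe's own top lot is Lot E ($73), but forcing Quispe→Lot E and reassigning the rest optimally gives only $462 — worse by 14.

Quispe receives Lot C.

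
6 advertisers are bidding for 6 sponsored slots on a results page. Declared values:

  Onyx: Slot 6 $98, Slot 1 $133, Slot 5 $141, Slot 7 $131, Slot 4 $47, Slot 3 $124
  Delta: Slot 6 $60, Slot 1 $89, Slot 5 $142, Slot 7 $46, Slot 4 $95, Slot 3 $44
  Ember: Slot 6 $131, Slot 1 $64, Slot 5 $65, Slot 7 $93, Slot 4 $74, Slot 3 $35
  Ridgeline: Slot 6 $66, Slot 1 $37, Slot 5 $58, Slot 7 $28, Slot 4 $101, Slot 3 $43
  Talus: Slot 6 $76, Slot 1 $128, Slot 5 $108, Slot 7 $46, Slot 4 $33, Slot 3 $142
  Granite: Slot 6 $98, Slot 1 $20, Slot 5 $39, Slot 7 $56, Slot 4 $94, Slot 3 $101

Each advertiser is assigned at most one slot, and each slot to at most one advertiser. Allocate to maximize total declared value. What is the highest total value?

This is a one-to-one assignment (maximum-weight bipartite matching).
Optimal: Onyx→Slot 7 ($131), Delta→Slot 5 ($142), Ember→Slot 6 ($131), Ridgeline→Slot 4 ($101), Talus→Slot 1 ($128), Granite→Slot 3 ($101) — total 131+142+131+101+128+101 = $734.
Row-greedy (each advertiser in turn takes its best remaining slot) gives $594, worse by 140.

Max total: $734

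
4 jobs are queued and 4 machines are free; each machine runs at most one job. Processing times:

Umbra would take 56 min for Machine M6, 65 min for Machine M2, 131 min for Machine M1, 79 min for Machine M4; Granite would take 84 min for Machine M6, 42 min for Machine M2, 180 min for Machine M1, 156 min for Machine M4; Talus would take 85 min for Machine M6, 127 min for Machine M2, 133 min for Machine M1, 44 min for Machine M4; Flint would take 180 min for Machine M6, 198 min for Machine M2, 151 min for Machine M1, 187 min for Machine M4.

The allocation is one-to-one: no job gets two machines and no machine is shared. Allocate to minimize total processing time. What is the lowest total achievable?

This is the linear assignment problem.
Optimal: Umbra→Machine M6 (56 min), Granite→Machine M2 (42 min), Talus→Machine M4 (44 min), Flint→Machine M1 (151 min) — total 56+42+44+151 = 293 min.
Column-greedy (each machine in turn goes to its cheapest remaining job) gives 418 min, worse by 125.
Every other assignment is strictly worse.

Minimum total: 293 min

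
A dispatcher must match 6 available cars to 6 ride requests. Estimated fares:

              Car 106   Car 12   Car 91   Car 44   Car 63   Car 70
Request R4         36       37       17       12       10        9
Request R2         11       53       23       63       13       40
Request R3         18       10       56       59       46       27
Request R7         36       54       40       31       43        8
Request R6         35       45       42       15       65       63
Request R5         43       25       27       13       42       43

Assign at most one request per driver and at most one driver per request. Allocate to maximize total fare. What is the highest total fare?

This is a one-to-one assignment (maximum-weight bipartite matching).
Optimal: Car 106→Request R4 ($36), Car 12→Request R7 ($54), Car 91→Request R3 ($56), Car 44→Request R2 ($63), Car 63→Request R6 ($65), Car 70→Request R5 ($43) — total 36+54+56+63+65+43 = $317.
Row-greedy (each driver in turn takes its best remaining request) gives $290, worse by 27.
Next-best assignment: Car 106→Request R4, Car 12→Request R7, Car 91→Request R3, Car 44→Request R2, Car 63→Request R5, Car 70→Request R6 = $314.
Every other assignment is strictly worse.

Maximum total: $317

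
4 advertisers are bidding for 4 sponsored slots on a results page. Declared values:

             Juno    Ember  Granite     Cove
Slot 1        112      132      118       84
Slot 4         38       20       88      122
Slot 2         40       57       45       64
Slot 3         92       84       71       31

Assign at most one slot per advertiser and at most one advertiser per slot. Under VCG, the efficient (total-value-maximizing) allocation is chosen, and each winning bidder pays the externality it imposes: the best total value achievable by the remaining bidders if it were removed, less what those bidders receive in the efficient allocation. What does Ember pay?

Ember pays $73.

Efficient allocation: Juno→Slot 3 ($92), Ember→Slot 1 ($132), Granite→Slot 2 ($45), Cove→Slot 4 ($122); total welfare W = $391.
Ember receives Slot 1 at value $132, so the others get W − 132 = $259.
Without Ember: best allocation of the remaining 3 bidders over all 4 slots is Juno→Slot 3 ($92), Granite→Slot 1 ($118), Cove→Slot 4 ($122), total $332.
VCG payment = (others' best without Ember) − (others' welfare with Ember) = 332 − 259 = $73.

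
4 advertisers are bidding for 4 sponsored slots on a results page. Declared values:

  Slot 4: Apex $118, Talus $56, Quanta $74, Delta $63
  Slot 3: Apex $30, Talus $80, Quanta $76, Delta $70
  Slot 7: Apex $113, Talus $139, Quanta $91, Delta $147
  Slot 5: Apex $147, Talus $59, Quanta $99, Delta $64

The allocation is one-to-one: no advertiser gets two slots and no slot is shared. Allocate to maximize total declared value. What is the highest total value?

Treat this as an assignment problem: match each advertiser to one slot.
Optimal: Apex→Slot 5 ($147), Talus→Slot 3 ($80), Quanta→Slot 4 ($74), Delta→Slot 7 ($147) — total 147+80+74+147 = $448.
Swapping Quanta↔Apex (Quanta→Slot 5 $99, Apex→Slot 4 $118) loses 4.
No other one-to-one assignment exceeds $448.

Max total: $448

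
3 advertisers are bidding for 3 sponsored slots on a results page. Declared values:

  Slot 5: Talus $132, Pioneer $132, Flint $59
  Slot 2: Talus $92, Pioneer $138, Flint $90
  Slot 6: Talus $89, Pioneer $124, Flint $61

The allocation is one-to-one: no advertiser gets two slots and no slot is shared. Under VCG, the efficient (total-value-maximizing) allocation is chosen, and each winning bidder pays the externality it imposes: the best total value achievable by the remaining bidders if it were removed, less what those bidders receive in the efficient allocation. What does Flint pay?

Flint pays $14.

Efficient allocation: Talus→Slot 5 ($132), Pioneer→Slot 6 ($124), Flint→Slot 2 ($90); total welfare W = $346.
Flint receives Slot 2 at value $90, so the others get W − 90 = $256.
Without Flint: best allocation of the remaining 2 bidders over all 3 slots is Talus→Slot 5 ($132), Pioneer→Slot 2 ($138), total $270.
VCG payment = (others' best without Flint) − (others' welfare with Flint) = 270 − 256 = $14.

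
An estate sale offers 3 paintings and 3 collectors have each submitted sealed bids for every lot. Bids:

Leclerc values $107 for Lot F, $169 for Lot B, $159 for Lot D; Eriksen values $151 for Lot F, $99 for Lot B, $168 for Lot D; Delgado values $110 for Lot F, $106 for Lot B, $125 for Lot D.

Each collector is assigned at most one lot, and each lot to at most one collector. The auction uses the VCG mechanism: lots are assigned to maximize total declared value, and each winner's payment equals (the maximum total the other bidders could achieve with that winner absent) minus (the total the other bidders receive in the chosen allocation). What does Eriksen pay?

Eriksen pays $15.

Efficient allocation: Leclerc→Lot B ($169), Eriksen→Lot D ($168), Delgado→Lot F ($110); total welfare W = $447.
Eriksen receives Lot D at value $168, so the others get W − 168 = $279.
Without Eriksen: best allocation of the remaining 2 bidders over all 3 lots is Leclerc→Lot B ($169), Delgado→Lot D ($125), total $294.
VCG payment = (others' best without Eriksen) − (others' welfare with Eriksen) = 294 − 279 = $15.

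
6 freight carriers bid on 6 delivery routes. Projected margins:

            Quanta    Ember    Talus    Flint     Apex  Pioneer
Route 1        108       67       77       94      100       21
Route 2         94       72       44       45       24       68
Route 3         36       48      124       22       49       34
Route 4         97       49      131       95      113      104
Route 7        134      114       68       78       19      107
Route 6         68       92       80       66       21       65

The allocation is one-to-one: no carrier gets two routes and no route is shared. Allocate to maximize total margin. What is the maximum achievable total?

Maximum total: $625k

Optimal: Quanta→Route 7 ($134k), Ember→Route 6 ($92k), Talus→Route 3 ($124k), Flint→Route 1 ($94k), Apex→Route 4 ($113k), Pioneer→Route 2 ($68k) — total 134+92+124+94+113+68 = $625k.
Row-greedy (each carrier in turn takes its best remaining route) gives $568k, worse by 57.
Next-best assignment: Quanta→Route 2, Ember→Route 6, Talus→Route 3, Flint→Route 1, Apex→Route 4, Pioneer→Route 7 = $624k.
Swapping Ember↔Talus (Ember→Route 3 $48k, Talus→Route 6 $80k) loses 88.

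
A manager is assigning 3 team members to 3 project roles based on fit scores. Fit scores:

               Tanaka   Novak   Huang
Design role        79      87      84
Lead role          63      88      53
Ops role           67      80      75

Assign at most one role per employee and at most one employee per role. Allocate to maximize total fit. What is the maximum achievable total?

This is a one-to-one assignment (maximum-weight bipartite matching).
Optimal: Tanaka→Design role (79 pts), Novak→Lead role (88 pts), Huang→Ops role (75 pts) — total 79+88+75 = 242 pts.
Column-greedy (each role in turn goes to its best remaining employee) gives 225 pts, worse by 17.
Next-best assignment: Tanaka→Ops role, Novak→Lead role, Huang→Design role = 239 pts.
Every other assignment is strictly worse.

Maximum total: 242 pts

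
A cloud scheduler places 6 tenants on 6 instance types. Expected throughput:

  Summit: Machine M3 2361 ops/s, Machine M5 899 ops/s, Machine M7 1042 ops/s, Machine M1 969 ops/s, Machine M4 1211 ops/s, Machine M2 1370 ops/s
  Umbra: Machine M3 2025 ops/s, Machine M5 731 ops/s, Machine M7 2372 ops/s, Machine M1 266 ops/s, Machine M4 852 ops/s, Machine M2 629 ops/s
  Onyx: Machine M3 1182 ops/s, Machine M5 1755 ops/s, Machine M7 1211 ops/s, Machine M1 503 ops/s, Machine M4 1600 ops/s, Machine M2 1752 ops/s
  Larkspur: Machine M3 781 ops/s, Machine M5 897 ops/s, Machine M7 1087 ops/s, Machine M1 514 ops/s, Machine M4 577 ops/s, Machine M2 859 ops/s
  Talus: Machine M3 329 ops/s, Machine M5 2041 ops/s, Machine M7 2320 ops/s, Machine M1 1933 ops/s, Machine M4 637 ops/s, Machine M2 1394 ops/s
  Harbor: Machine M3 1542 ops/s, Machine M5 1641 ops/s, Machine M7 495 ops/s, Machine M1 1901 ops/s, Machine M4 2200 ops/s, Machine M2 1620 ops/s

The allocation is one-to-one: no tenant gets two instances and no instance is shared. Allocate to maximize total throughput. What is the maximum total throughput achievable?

Treat this as an assignment problem: match each tenant to one instance.
Optimal: Summit→Machine M3 (2361 ops/s), Umbra→Machine M7 (2372 ops/s), Onyx→Machine M2 (1752 ops/s), Larkspur→Machine M5 (897 ops/s), Talus→Machine M1 (1933 ops/s), Harbor→Machine M4 (2200 ops/s) — total 2361+2372+1752+897+1933+2200 = 11515 ops/s.
Row-greedy (each tenant in turn takes its best remaining instance) gives 11480 ops/s, worse by 35.
No other one-to-one assignment exceeds 11515 ops/s.

Max total: 11515 ops/s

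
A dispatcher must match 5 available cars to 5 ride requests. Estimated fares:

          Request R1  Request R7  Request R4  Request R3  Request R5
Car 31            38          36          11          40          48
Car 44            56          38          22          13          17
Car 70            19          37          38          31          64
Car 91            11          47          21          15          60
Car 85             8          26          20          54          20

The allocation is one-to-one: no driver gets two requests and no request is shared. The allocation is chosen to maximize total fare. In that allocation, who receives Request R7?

Car 31 receives Request R7.

This is a one-to-one assignment (maximum-weight bipartite matching).
Optimal: Car 31→Request R7 ($36), Car 44→Request R1 ($56), Car 70→Request R4 ($38), Car 91→Request R5 ($60), Car 85→Request R3 ($54) — total 36+56+38+60+54 = $244.
Row-greedy (each driver in turn takes its best remaining request) gives $243, worse by 1.
Car 31's own top request is Request R5 ($48), but forcing Car 31→Request R5 and reassigning the rest optimally gives only $243 — worse by 1.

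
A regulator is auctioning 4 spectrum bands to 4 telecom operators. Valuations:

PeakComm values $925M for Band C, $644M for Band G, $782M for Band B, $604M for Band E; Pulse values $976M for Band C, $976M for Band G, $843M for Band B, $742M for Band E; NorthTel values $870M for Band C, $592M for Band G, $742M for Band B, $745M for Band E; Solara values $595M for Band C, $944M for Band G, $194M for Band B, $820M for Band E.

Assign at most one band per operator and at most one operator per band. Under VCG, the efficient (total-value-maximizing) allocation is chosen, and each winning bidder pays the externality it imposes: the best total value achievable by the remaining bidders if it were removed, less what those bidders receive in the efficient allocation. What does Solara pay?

Efficient allocation: PeakComm→Band C ($925M), Pulse→Band G ($976M), NorthTel→Band B ($742M), Solara→Band E ($820M); total welfare W = $3463M.
Solara receives Band E at value $820M, so the others get W − 820 = $2643M.
Without Solara: best allocation of the remaining 3 bidders over all 4 bands is PeakComm→Band C ($925M), Pulse→Band G ($976M), NorthTel→Band E ($745M), total $2646M.
VCG payment = (others' best without Solara) − (others' welfare with Solara) = 2646 − 2643 = $3M.

Solara pays $3M.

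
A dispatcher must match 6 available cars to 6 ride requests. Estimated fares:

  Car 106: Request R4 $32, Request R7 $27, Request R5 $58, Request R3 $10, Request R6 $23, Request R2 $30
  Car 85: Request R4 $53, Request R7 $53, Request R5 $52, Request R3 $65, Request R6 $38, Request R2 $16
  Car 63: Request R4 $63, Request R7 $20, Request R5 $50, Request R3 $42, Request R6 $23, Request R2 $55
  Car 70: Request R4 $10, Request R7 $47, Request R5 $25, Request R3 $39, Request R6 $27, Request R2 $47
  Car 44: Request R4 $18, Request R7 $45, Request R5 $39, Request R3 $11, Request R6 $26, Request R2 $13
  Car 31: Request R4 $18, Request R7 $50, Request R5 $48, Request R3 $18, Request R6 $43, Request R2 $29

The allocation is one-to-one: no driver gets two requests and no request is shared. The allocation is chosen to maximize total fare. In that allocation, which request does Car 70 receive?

Optimal: Car 106→Request R5 ($58), Car 85→Request R3 ($65), Car 63→Request R4 ($63), Car 70→Request R2 ($47), Car 44→Request R7 ($45), Car 31→Request R6 ($43) — total 58+65+63+47+45+43 = $321.
Column-greedy (each request in turn goes to its best remaining driver) gives $269, worse by 52.
Swapping Car 44↔Car 85 (Car 44→Request R3 $11, Car 85→Request R7 $53) loses 46.
No other one-to-one assignment exceeds $321.
Car 70's own top request is Request R7 ($47), but forcing Car 70→Request R7 and reassigning the rest optimally gives only $289 — worse by 32.

Car 70 receives Request R2.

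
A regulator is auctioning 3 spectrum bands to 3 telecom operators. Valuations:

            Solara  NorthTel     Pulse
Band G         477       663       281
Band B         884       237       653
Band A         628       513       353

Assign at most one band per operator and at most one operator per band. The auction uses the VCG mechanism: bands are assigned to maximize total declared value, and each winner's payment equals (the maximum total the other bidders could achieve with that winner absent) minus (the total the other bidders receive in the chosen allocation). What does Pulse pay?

Pulse pays $256M.

Efficient allocation: Solara→Band A ($628M), NorthTel→Band G ($663M), Pulse→Band B ($653M); total welfare W = $1944M.
Pulse receives Band B at value $653M, so the others get W − 653 = $1291M.
Without Pulse: best allocation of the remaining 2 bidders over all 3 bands is Solara→Band B ($884M), NorthTel→Band G ($663M), total $1547M.
VCG payment = (others' best without Pulse) − (others' welfare with Pulse) = 1547 − 1291 = $256M.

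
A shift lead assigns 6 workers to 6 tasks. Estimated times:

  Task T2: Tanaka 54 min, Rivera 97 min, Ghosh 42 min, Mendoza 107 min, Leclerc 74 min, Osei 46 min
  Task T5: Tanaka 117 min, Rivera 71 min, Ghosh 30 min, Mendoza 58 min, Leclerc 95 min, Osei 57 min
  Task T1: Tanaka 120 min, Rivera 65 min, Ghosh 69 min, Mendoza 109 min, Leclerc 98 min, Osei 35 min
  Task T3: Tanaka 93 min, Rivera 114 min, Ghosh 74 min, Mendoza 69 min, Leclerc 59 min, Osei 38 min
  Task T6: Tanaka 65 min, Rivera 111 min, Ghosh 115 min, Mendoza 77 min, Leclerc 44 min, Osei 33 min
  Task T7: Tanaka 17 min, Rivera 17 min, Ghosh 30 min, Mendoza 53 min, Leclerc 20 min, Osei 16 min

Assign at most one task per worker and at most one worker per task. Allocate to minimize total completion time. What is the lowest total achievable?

Min total: 249 min

Optimal: Tanaka→Task T2 (54 min), Rivera→Task T7 (17 min), Ghosh→Task T5 (30 min), Mendoza→Task T3 (69 min), Leclerc→Task T6 (44 min), Osei→Task T1 (35 min) — total 54+17+30+69+44+35 = 249 min.
Next-best assignment: Tanaka→Task T7, Rivera→Task T1, Ghosh→Task T2, Mendoza→Task T5, Leclerc→Task T6, Osei→Task T3 = 264 min.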